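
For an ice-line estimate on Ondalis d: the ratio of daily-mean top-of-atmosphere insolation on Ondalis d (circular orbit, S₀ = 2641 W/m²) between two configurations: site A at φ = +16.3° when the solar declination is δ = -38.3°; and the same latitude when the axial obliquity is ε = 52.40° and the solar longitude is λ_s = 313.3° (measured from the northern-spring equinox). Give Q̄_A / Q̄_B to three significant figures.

— Configuration A (φ=+16.3°):
cos H₀ = −tan(+16.3°) tan(-38.300°) = 0.2309, H₀ = 1.3378 rad.
Bracket: H₀ sin φ sin δ + cos φ cos δ sin H₀ = 1.3378×0.28067×-0.61978 + 0.95981×0.78478×0.97297 = -0.232715 + 0.732880 = 0.500165.
Q̄ = (S₀/π) × [bracket] = (2641/π) × 0.500165 = 420.47 W/m².
— Configuration B (φ=+16.3°):
Solar declination: sin δ = sin ε · sin λ_s = sin 52.40° × sin 313.3° = -0.57661, so δ = -35.212°.
cos H₀ = −tan(+16.3°) tan(-35.212°) = 0.2064, H₀ = 1.3629 rad.
Bracket: H₀ sin φ sin δ + cos φ cos δ sin H₀ = 1.3629×0.28067×-0.57661 + 0.95981×0.81702×0.97847 = -0.220568 + 0.767300 = 0.546732.
Q̄ = (S₀/π) × [bracket] = (2641/π) × 0.546732 = 459.61 W/m².
Ratio Q̄_A / Q̄_B = 420.47 / 459.61 = 0.9148.

Q̄_A / Q̄_B ≈ 0.915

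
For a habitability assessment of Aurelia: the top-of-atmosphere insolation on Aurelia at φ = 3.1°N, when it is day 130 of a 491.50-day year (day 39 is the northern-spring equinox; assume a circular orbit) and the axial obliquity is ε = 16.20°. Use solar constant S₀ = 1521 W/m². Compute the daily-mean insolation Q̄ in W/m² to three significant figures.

Q̄ ≈ 478 W/m²

Solar longitude: λ_s = 360° × (130 − 39)/491.50 = 66.653°.
sin δ = sin 16.20° × sin 66.653° = 0.25615, so δ = +14.842°.
cos H₀ = −tan(+3.1°) tan(+14.842°) = -0.0144, H₀ = 1.5851 rad.
Bracket: H₀ sin φ sin δ + cos φ cos δ sin H₀ = 1.5851×0.05408×0.25615 + 0.99854×0.96664×0.99990 = 0.021958 + 0.965132 = 0.987090.
Q̄ = (S₀/π) × [bracket] = (1521/π) × 0.987090 = 477.9 W/m².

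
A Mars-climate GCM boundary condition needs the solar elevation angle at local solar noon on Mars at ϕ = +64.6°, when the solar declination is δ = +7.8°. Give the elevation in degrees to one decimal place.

At local noon the hour angle is zero, so the zenith angle equals |ϕ − δ| = |+64.6° − (+7.800°)| = 56.800°.
Elevation = 90° − 56.800° = 33.2°.

33.2°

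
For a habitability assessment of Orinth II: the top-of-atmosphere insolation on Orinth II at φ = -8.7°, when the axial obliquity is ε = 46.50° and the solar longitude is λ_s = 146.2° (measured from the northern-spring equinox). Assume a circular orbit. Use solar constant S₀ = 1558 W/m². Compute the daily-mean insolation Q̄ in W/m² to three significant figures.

Solar declination: sin δ = sin ε · sin λ_s = sin 46.50° × sin 146.2° = 0.40352, so δ = +23.799°.
cos H₀ = −tan(-8.7°) tan(+23.799°) = 0.0675, H₀ = 1.5033 rad.
Bracket: H₀ sin φ sin δ + cos φ cos δ sin H₀ = 1.5033×-0.15126×0.40352 + 0.98849×0.91497×0.99772 = -0.091756 + 0.902377 = 0.810621.
Q̄ = (S₀/π) × [bracket] = (1558/π) × 0.810621 = 402.0 W/m².

Q̄ ≈ 402 W/m²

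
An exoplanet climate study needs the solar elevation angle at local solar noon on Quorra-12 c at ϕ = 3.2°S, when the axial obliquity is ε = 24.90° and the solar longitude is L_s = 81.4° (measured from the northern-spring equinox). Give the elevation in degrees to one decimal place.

62.2°

Solar declination: sin δ = sin ε · sin L_s = sin 24.90° × sin 81.4° = 0.41630, so δ = +24.601°.
At local noon the hour angle is zero, so the zenith angle equals |ϕ − δ| = |-3.2° − (+24.601°)| = 27.801°.
Elevation = 90° − 27.801° = 62.2°.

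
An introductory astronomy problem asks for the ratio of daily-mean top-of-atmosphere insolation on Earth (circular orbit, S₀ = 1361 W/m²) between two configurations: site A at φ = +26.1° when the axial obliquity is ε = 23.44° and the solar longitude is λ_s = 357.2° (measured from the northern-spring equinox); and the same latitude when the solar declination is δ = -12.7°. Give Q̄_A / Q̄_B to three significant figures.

Q̄_A / Q̄_B ≈ 1.21

— Configuration A (φ=+26.1°):
Solar declination: sin δ = sin ε · sin λ_s = sin 23.44° × sin 357.2° = -0.01943, so δ = -1.113°.
cos H₀ = −tan(+26.1°) tan(-1.113°) = 0.0095, H₀ = 1.5613 rad.
Bracket: H₀ sin φ sin δ + cos φ cos δ sin H₀ = 1.5613×0.43994×-0.01943 + 0.89803×0.99981×0.99995 = -0.013346 + 0.897814 = 0.884468.
Q̄ = (S₀/π) × [bracket] = (1361/π) × 0.884468 = 383.17 W/m².
— Configuration B (φ=+26.1°):
cos H₀ = −tan(+26.1°) tan(-12.700°) = 0.1104, H₀ = 1.4602 rad.
Bracket: H₀ sin φ sin δ + cos φ cos δ sin H₀ = 1.4602×0.43994×-0.21985 + 0.89803×0.97553×0.99389 = -0.141232 + 0.870703 = 0.729471.
Q̄ = (S₀/π) × [bracket] = (1361/π) × 0.729471 = 316.02 W/m².
Ratio Q̄_A / Q̄_B = 383.17 / 316.02 = 1.212.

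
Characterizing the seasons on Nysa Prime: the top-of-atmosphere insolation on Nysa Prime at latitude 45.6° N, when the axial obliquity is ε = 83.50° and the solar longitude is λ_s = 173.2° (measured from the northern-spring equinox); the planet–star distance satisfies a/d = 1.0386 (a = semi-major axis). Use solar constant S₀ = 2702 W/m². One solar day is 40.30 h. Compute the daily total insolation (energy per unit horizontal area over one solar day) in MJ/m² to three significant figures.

Solar declination: sin δ = sin ε · sin λ_s = sin 83.50° × sin 173.2° = 0.11764, so δ = +6.756°.
cos H₀ = −tan(+45.6°) tan(+6.756°) = -0.1210, H₀ = 1.6921 rad.
Bracket: H₀ sin φ sin δ + cos φ cos δ sin H₀ = 1.6921×0.71447×0.11764 + 0.69966×0.99306×0.99266 = 0.142221 + 0.689704 = 0.831925.
Inverse-square distance factor (a/d)² = 1.0386² = 1.078690.
Q̄ = (S₀/π) × 1.078690 × [bracket] = (2702/π) × 1.078690 × 0.831925 = 771.82 W/m².
Daily total = Q̄ × 40.30 h × 3600 s/h = 771.82 × 40.30 × 3600 / 10⁶ = 112.0 MJ/m².

112 MJ/m²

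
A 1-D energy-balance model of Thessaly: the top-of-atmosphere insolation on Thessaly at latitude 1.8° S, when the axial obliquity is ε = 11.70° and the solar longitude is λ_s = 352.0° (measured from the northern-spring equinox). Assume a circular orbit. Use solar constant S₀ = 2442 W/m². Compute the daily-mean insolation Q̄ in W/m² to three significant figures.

Solar declination: sin δ = sin ε · sin λ_s = sin 11.70° × sin 352.0° = -0.02822, so δ = -1.617°.
cos H₀ = −tan(-1.8°) tan(-1.617°) = -0.0009, H₀ = 1.5717 rad.
Bracket: H₀ sin φ sin δ + cos φ cos δ sin H₀ = 1.5717×-0.03141×-0.02822 + 0.99951×0.99960×1.00000 = 0.001393 + 0.999110 = 1.000503.
Q̄ = (S₀/π) × [bracket] = (2442/π) × 1.000503 = 777.7 W/m².

Q̄ ≈ 778 W/m²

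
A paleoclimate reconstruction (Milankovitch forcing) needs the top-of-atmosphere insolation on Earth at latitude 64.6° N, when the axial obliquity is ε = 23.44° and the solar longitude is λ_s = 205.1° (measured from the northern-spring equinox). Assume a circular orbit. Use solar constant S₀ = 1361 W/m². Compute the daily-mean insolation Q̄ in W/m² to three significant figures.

Solar declination: sin δ = sin ε · sin λ_s = sin 23.44° × sin 205.1° = -0.16874, so δ = -9.715°.
cos H₀ = −tan(+64.6°) tan(-9.715°) = 0.3605, H₀ = 1.2020 rad.
Bracket: H₀ sin φ sin δ + cos φ cos δ sin H₀ = 1.2020×0.90334×-0.16874 + 0.42894×0.98566×0.93274 = -0.183220 + 0.394352 = 0.211132.
Q̄ = (S₀/π) × [bracket] = (1361/π) × 0.211132 = 91.47 W/m².

Q̄ ≈ 91.5 W/m²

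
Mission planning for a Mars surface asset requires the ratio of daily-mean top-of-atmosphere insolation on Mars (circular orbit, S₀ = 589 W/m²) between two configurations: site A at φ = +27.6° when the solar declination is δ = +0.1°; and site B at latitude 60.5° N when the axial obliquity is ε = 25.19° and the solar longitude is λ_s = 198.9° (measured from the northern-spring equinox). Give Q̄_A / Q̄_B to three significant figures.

Q̄_A / Q̄_B ≈ 2.83

— Configuration A (φ=+27.6°):
cos H₀ = −tan(+27.6°) tan(+0.100°) = -0.0009, H₀ = 1.5717 rad.
Bracket: H₀ sin φ sin δ + cos φ cos δ sin H₀ = 1.5717×0.46330×0.00175 + 0.88620×1.00000×1.00000 = 0.001274 + 0.886200 = 0.887474.
Q̄ = (S₀/π) × [bracket] = (589/π) × 0.887474 = 166.39 W/m².
— Configuration B (φ=+60.5°):
Solar declination: sin δ = sin ε · sin λ_s = sin 25.19° × sin 198.9° = -0.13787, so δ = -7.924°.
cos H₀ = −tan(+60.5°) tan(-7.924°) = 0.2460, H₀ = 1.3222 rad.
Bracket: H₀ sin φ sin δ + cos φ cos δ sin H₀ = 1.3222×0.87036×-0.13787 + 0.49242×0.99045×0.96926 = -0.158659 + 0.472725 = 0.314066.
Q̄ = (S₀/π) × [bracket] = (589/π) × 0.314066 = 58.883 W/m².
Ratio Q̄_A / Q̄_B = 166.39 / 58.883 = 2.826.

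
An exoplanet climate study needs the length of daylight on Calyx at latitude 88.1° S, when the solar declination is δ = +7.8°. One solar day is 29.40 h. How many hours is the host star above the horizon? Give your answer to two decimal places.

cos h₀ = −tan ϕ · tan δ = 4.1293 ≥ 1, so the host star never rises (polar night) and h₀ = 0.
Daylight = 2h₀/(2π) × 29.40 h = (0.0000/π) × 29.40 = 0.00 h.

0.00 h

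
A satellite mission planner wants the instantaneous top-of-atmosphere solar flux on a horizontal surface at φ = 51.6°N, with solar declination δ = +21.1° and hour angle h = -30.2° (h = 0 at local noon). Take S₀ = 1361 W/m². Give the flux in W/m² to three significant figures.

1.07e+03 W/m²

cos θ_z = sin φ sin δ + cos φ cos δ cos h = 0.282127 + 0.500849 = 0.782976.
Flux = S₀ · cos θ_z = 1361 × 0.782976 = 1066 W/m².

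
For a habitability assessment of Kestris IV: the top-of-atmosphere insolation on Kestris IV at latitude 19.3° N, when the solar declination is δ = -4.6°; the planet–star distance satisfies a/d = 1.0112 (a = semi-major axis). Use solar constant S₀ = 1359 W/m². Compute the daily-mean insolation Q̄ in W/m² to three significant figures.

Q̄ ≈ 398 W/m²

cos H₀ = −tan(+19.3°) tan(-4.600°) = 0.0282, H₀ = 1.5426 rad.
Bracket: H₀ sin φ sin δ + cos φ cos δ sin H₀ = 1.5426×0.33051×-0.08020 + 0.94380×0.99678×0.99960 = -0.040890 + 0.940385 = 0.899495.
Inverse-square distance factor (a/d)² = 1.0112² = 1.022525.
Q̄ = (S₀/π) × 1.022525 × [bracket] = (1359/π) × 1.022525 × 0.899495 = 397.9 W/m².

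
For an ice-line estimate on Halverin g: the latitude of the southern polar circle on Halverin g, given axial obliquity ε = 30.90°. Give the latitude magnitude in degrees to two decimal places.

59.10°

The polar circle is the lowest latitude that experiences at least one full rotation of continuous darkness at the northern-summer solstice; it lies at |ϕ| = 90° − ε = 90° − 30.90° = 59.10°.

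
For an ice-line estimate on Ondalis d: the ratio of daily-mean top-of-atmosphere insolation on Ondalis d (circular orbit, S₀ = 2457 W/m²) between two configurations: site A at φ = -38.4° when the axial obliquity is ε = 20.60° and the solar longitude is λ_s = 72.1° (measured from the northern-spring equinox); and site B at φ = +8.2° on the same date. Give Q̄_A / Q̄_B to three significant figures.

Q̄_A / Q̄_B ≈ 0.437

— Configuration A (φ=-38.4°):
Solar declination: sin δ = sin ε · sin λ_s = sin 20.60° × sin 72.1° = 0.33481, so δ = +19.561°.
cos H₀ = −tan(-38.4°) tan(+19.561°) = 0.2816, H₀ = 1.2853 rad.
Bracket: H₀ sin φ sin δ + cos φ cos δ sin H₀ = 1.2853×-0.62115×0.33481 + 0.78369×0.94229×0.95953 = -0.267300 + 0.708578 = 0.441278.
Q̄ = (S₀/π) × [bracket] = (2457/π) × 0.441278 = 345.12 W/m².
— Configuration B (φ=+8.2°):
cos H₀ = −tan(+8.2°) tan(+19.561°) = -0.0512, H₀ = 1.6220 rad.
Bracket: H₀ sin φ sin δ + cos φ cos δ sin H₀ = 1.6220×0.14263×0.33481 + 0.98978×0.94229×0.99869 = 0.077457 + 0.931438 = 1.008895.
Q̄ = (S₀/π) × [bracket] = (2457/π) × 1.008895 = 789.04 W/m².
Ratio Q̄_A / Q̄_B = 345.12 / 789.04 = 0.4374.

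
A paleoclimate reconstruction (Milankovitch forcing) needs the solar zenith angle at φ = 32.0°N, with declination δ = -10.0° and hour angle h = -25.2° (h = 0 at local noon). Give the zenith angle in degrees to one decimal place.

cos θ_z = sin φ sin δ + cos φ cos δ cos h = -0.092020 + 0.755679 = 0.663659.
θ_z = arccos(0.663659) = 48.4°.

θ_z = 48.4°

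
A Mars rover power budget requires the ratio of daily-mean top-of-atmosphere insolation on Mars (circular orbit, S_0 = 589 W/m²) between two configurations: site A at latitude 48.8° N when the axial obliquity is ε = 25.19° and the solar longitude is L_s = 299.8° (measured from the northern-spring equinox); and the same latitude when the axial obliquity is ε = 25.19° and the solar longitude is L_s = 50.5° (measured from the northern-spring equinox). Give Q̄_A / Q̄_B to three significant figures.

Q̄_A / Q̄_B ≈ 0.226

— Configuration A (ϕ=+48.8°):
Solar declination: sin δ = sin ε · sin L_s = sin 25.19° × sin 299.8° = -0.36934, so δ = -21.675°.
cos h₀ = −tan(+48.8°) tan(-21.675°) = 0.4540, h₀ = 1.0996 rad.
Bracket: h₀ sin ϕ sin δ + cos ϕ cos δ sin h₀ = 1.0996×0.75241×-0.36934 + 0.65869×0.92929×0.89101 = -0.305573 + 0.545400 = 0.239827.
Q̄ = (S_0/π) × [bracket] = (589/π) × 0.239827 = 44.964 W/m².
— Configuration B (ϕ=+48.8°):
Solar declination: sin δ = sin ε · sin L_s = sin 25.19° × sin 50.5° = 0.32842, so δ = +19.173°.
cos h₀ = −tan(+48.8°) tan(+19.173°) = -0.3972, h₀ = 1.9792 rad.
Bracket: h₀ sin ϕ sin δ + cos ϕ cos δ sin h₀ = 1.9792×0.75241×0.32842 + 0.65869×0.94453×0.91774 = 0.489073 + 0.570974 = 1.060047.
Q̄ = (S_0/π) × [bracket] = (589/π) × 1.060047 = 198.74 W/m².
Ratio Q̄_A / Q̄_B = 44.964 / 198.74 = 0.2262.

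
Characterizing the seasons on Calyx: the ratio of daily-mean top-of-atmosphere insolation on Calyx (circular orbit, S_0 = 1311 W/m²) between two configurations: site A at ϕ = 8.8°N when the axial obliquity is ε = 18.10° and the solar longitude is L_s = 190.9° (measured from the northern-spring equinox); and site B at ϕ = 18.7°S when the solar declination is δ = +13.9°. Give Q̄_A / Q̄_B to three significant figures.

— Configuration A (ϕ=+8.8°):
Solar declination: sin δ = sin ε · sin L_s = sin 18.10° × sin 190.9° = -0.05875, so δ = -3.368°.
cos h₀ = −tan(+8.8°) tan(-3.368°) = 0.0091, h₀ = 1.5617 rad.
Bracket: h₀ sin ϕ sin δ + cos ϕ cos δ sin h₀ = 1.5617×0.15299×-0.05875 + 0.98823×0.99827×0.99996 = -0.014037 + 0.986481 = 0.972444.
Q̄ = (S_0/π) × [bracket] = (1311/π) × 0.972444 = 405.81 W/m².
— Configuration B (ϕ=-18.7°):
cos h₀ = −tan(-18.7°) tan(+13.900°) = 0.0838, h₀ = 1.4869 rad.
Bracket: h₀ sin ϕ sin δ + cos ϕ cos δ sin h₀ = 1.4869×-0.32061×0.24023 + 0.94721×0.97072×0.99649 = -0.114521 + 0.916248 = 0.801727.
Q̄ = (S_0/π) × [bracket] = (1311/π) × 0.801727 = 334.56 W/m².
Ratio Q̄_A / Q̄_B = 405.81 / 334.56 = 1.213.

Q̄_A / Q̄_B ≈ 1.21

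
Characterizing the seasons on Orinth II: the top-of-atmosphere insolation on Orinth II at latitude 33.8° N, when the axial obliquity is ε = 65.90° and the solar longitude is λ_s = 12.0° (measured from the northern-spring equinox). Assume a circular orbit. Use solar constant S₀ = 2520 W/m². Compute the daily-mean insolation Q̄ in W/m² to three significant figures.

Q̄ ≈ 793 W/m²

Solar declination: sin δ = sin ε · sin λ_s = sin 65.90° × sin 12.0° = 0.18979, so δ = +10.940°.
cos H₀ = −tan(+33.8°) tan(+10.940°) = -0.1294, H₀ = 1.7006 rad.
Bracket: H₀ sin φ sin δ + cos φ cos δ sin H₀ = 1.7006×0.55630×0.18979 + 0.83098×0.98182×0.99159 = 0.179550 + 0.809011 = 0.988561.
Q̄ = (S₀/π) × [bracket] = (2520/π) × 0.988561 = 793.0 W/m².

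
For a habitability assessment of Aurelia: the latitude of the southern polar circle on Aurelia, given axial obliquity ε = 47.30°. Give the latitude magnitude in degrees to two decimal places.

42.70°

The polar circle is the lowest latitude that experiences at least one full rotation of continuous darkness at the northern-summer solstice; it lies at |ϕ| = 90° − ε = 90° − 47.30° = 42.70°.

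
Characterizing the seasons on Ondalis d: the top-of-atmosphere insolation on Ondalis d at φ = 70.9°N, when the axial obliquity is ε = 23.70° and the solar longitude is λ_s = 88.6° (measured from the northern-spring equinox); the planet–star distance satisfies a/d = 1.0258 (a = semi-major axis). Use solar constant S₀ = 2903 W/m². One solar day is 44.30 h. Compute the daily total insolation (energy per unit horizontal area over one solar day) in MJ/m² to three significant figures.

Solar declination: sin δ = sin ε · sin λ_s = sin 23.70° × sin 88.6° = 0.40183, so δ = +23.692°.
cos H₀ = −tan(+70.9°) tan(+23.692°) = -1.2672 ≤ −1 ⇒ polar day, H₀ = π.
Bracket: H₀ sin φ sin δ + cos φ cos δ sin H₀ = 3.1416×0.94495×0.40183 + 0.32722×0.91572×0.00000 = 1.192895 + 0.000000 = 1.192895.
Inverse-square distance factor (a/d)² = 1.0258² = 1.052266.
Q̄ = (S₀/π) × 1.052266 × [bracket] = (2903/π) × 1.052266 × 1.192895 = 1159.9 W/m².
Daily total = Q̄ × 44.30 h × 3600 s/h = 1159.9 × 44.30 × 3600 / 10⁶ = 185.0 MJ/m².

185 MJ/m²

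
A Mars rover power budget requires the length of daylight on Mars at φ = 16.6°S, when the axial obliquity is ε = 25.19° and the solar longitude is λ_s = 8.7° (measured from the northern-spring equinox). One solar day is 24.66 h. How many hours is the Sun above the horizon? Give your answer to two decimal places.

12.18 h

Solar declination: sin δ = sin ε · sin λ_s = sin 25.19° × sin 8.7° = 0.06438, so δ = +3.691°.
cos H₀ = −tan φ · tan δ = −tan(-16.6°) × tan(+3.691°) = 0.0192, so H₀ = 1.5516 rad = 88.90°.
Daylight = 2H₀/(2π) × 24.66 h = (1.5516/π) × 24.66 = 12.18 h.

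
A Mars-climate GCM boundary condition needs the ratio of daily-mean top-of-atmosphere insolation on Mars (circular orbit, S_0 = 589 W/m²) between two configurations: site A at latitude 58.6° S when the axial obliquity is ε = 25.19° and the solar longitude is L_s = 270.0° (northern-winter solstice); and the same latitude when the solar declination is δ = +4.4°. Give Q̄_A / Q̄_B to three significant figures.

Q̄_A / Q̄_B ≈ 2.83

— Configuration A (ϕ=-58.6°):
Solar declination: sin δ = sin ε · sin L_s = sin 25.19° × sin 270.0° = -0.42562, so δ = -25.190°.
cos h₀ = −tan(-58.6°) tan(-25.190°) = -0.7706, h₀ = 2.4505 rad.
Bracket: h₀ sin ϕ sin δ + cos ϕ cos δ sin h₀ = 2.4505×-0.85355×-0.42562 + 0.52101×0.90490×0.63737 = 0.890237 + 0.300496 = 1.190733.
Q̄ = (S_0/π) × [bracket] = (589/π) × 1.190733 = 223.24 W/m².
— Configuration B (ϕ=-58.6°):
cos h₀ = −tan(-58.6°) tan(+4.400°) = 0.1261, h₀ = 1.4444 rad.
Bracket: h₀ sin ϕ sin δ + cos ϕ cos δ sin h₀ = 1.4444×-0.85355×0.07672 + 0.52101×0.99705×0.99202 = -0.094586 + 0.515328 = 0.420742.
Q̄ = (S_0/π) × [bracket] = (589/π) × 0.420742 = 78.883 W/m².
Ratio Q̄_A / Q̄_B = 223.24 / 78.883 = 2.830.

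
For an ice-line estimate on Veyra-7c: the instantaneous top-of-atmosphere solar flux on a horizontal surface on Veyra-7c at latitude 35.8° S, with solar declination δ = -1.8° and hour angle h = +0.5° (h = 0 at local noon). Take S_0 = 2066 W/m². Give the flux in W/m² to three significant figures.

cos θ_z = sin ϕ sin δ + cos ϕ cos δ cos h = 0.018374 + 0.810633 = 0.829007.
Flux = S_0 · cos θ_z = 2066 × 0.829007 = 1713 W/m².

1.71e+03 W/m²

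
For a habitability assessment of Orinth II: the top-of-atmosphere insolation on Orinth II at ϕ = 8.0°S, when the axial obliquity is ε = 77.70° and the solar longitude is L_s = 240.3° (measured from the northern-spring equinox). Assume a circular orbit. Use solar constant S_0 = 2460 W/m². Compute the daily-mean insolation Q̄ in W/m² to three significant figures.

Q̄ ≈ 566 W/m²

Solar declination: sin δ = sin ε · sin L_s = sin 77.70° × sin 240.3° = -0.84869, so δ = -58.070°.
cos h₀ = −tan(-8.0°) tan(-58.070°) = -0.2255, h₀ = 1.7983 rad.
Bracket: h₀ sin ϕ sin δ + cos ϕ cos δ sin h₀ = 1.7983×-0.13917×-0.84869 + 0.99027×0.52889×0.97424 = 0.212401 + 0.510252 = 0.722653.
Q̄ = (S_0/π) × [bracket] = (2460/π) × 0.722653 = 565.9 W/m².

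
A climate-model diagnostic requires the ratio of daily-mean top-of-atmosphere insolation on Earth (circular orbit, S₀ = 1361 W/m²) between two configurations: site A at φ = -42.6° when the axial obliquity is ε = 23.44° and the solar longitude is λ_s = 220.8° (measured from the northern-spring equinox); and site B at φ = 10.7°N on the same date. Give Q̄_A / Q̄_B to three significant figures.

— Configuration A (φ=-42.6°):
Solar declination: sin δ = sin ε · sin λ_s = sin 23.44° × sin 220.8° = -0.25992, so δ = -15.066°.
cos H₀ = −tan(-42.6°) tan(-15.066°) = -0.2475, H₀ = 1.8209 rad.
Bracket: H₀ sin φ sin δ + cos φ cos δ sin H₀ = 1.8209×-0.67688×-0.25992 + 0.73610×0.96563×0.96888 = 0.320359 + 0.688680 = 1.009039.
Q̄ = (S₀/π) × [bracket] = (1361/π) × 1.009039 = 437.14 W/m².
— Configuration B (φ=+10.7°):
cos H₀ = −tan(+10.7°) tan(-15.066°) = 0.0509, H₀ = 1.5199 rad.
Bracket: H₀ sin φ sin δ + cos φ cos δ sin H₀ = 1.5199×0.18567×-0.25992 + 0.98261×0.96563×0.99871 = -0.073349 + 0.947614 = 0.874265.
Q̄ = (S₀/π) × [bracket] = (1361/π) × 0.874265 = 378.75 W/m².
Ratio Q̄_A / Q̄_B = 437.14 / 378.75 = 1.154.

Q̄_A / Q̄_B ≈ 1.15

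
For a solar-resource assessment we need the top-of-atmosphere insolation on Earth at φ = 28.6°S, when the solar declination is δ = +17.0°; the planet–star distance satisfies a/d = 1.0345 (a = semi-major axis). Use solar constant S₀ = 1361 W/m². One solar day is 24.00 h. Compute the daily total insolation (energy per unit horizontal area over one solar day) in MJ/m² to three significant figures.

25.3 MJ/m²

cos H₀ = −tan(-28.6°) tan(+17.000°) = 0.1667, H₀ = 1.4033 rad.
Bracket: H₀ sin φ sin δ + cos φ cos δ sin H₀ = 1.4033×-0.47869×0.29237 + 0.87798×0.95630×0.98601 = -0.196398 + 0.827866 = 0.631468.
Inverse-square distance factor (a/d)² = 1.0345² = 1.070190.
Q̄ = (S₀/π) × 1.070190 × [bracket] = (1361/π) × 1.070190 × 0.631468 = 292.77 W/m².
Daily total = Q̄ × 24.00 h × 3600 s/h = 292.77 × 24.00 × 3600 / 10⁶ = 25.30 MJ/m².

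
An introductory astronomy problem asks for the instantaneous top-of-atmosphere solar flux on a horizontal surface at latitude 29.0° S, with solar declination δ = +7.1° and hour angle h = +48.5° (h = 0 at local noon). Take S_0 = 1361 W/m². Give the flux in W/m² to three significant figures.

cos θ_z = sin ϕ sin δ + cos ϕ cos δ cos h = -0.059923 + 0.575097 = 0.515174.
Flux = S_0 · cos θ_z = 1361 × 0.515174 = 701.2 W/m².

701 W/m²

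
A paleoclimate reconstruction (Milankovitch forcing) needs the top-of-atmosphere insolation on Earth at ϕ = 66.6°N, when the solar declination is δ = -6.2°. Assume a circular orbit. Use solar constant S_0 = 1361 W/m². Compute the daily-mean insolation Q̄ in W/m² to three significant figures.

Q̄ ≈ 109 W/m²

cos h₀ = −tan(+66.6°) tan(-6.200°) = 0.2510, h₀ = 1.3170 rad.
Bracket: h₀ sin ϕ sin δ + cos ϕ cos δ sin h₀ = 1.3170×0.91775×-0.10800 + 0.39715×0.99415×0.96798 = -0.130537 + 0.382184 = 0.251647.
Q̄ = (S_0/π) × [bracket] = (1361/π) × 0.251647 = 109.0 W/m².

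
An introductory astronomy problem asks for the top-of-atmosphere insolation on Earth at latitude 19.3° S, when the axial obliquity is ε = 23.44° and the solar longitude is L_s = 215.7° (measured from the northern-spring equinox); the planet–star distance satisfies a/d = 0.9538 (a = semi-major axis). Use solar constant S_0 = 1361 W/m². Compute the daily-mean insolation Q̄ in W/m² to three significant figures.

Solar declination: sin δ = sin ε · sin L_s = sin 23.44° × sin 215.7° = -0.23213, so δ = -13.422°.
cos h₀ = −tan(-19.3°) tan(-13.422°) = -0.0836, h₀ = 1.6545 rad.
Bracket: h₀ sin ϕ sin δ + cos ϕ cos δ sin h₀ = 1.6545×-0.33051×-0.23213 + 0.94380×0.97269×0.99650 = 0.126935 + 0.914812 = 1.041747.
Inverse-square distance factor (a/d)² = 0.9538² = 0.909734.
Q̄ = (S_0/π) × 0.909734 × [bracket] = (1361/π) × 0.909734 × 1.041747 = 410.6 W/m².

Q̄ ≈ 411 W/m²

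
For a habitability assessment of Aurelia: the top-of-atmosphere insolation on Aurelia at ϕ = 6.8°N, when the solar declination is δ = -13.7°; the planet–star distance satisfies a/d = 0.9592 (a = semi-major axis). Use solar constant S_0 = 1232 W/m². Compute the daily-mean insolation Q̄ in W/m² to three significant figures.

cos h₀ = −tan(+6.8°) tan(-13.700°) = 0.0291, h₀ = 1.5417 rad.
Bracket: h₀ sin ϕ sin δ + cos ϕ cos δ sin h₀ = 1.5417×0.11840×-0.23684 + 0.99297×0.97155×0.99958 = -0.043232 + 0.964315 = 0.921083.
Inverse-square distance factor (a/d)² = 0.9592² = 0.920065.
Q̄ = (S_0/π) × 0.920065 × [bracket] = (1232/π) × 0.920065 × 0.921083 = 332.3 W/m².

Q̄ ≈ 332 W/m²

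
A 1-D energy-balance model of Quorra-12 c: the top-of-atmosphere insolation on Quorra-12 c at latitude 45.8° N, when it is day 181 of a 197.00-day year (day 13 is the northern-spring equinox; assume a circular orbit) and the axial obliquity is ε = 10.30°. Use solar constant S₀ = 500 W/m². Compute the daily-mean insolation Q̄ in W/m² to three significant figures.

Q̄ ≈ 85.4 W/m²

Solar longitude: λ_s = 360° × (181 − 13)/197.00 = 307.005°.
sin δ = sin 10.30° × sin 307.005° = -0.14279, so δ = -8.209°.
cos H₀ = −tan(+45.8°) tan(-8.209°) = 0.1484, H₀ = 1.4219 rad.
Bracket: H₀ sin φ sin δ + cos φ cos δ sin H₀ = 1.4219×0.71691×-0.14279 + 0.69717×0.98975×0.98893 = -0.145556 + 0.682385 = 0.536829.
Q̄ = (S₀/π) × [bracket] = (500/π) × 0.536829 = 85.44 W/m².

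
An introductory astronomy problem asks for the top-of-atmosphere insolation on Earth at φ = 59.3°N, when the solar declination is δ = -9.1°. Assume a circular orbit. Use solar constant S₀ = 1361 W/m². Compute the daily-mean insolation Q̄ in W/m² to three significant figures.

cos H₀ = −tan(+59.3°) tan(-9.100°) = 0.2698, H₀ = 1.2976 rad.
Bracket: H₀ sin φ sin δ + cos φ cos δ sin H₀ = 1.2976×0.85985×-0.15816 + 0.51054×0.98741×0.96293 = -0.176466 + 0.485425 = 0.308959.
Q̄ = (S₀/π) × [bracket] = (1361/π) × 0.308959 = 133.8 W/m².

Q̄ ≈ 134 W/m²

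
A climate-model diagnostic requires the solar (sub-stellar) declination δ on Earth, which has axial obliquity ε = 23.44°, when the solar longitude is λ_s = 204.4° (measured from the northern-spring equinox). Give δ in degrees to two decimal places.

sin δ = sin ε · sin λ_s = sin 23.44° × sin 204.4° = -0.164328.
δ = arcsin(-0.164328) = -9.46°.

δ = -9.46°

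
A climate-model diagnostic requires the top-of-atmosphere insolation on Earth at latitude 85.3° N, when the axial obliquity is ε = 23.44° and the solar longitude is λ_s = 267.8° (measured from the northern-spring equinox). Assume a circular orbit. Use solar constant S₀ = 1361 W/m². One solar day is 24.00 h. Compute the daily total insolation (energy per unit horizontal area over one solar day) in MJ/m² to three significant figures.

0.00 MJ/m²

Solar declination: sin δ = sin ε · sin λ_s = sin 23.44° × sin 267.8° = -0.39750, so δ = -23.422°.
cos H₀ = −tan(+85.3°) tan(-23.422°) = 5.2690 ≥ 1 ⇒ polar night, H₀ = 0 and Q̄ = 0.
Daily total = Q̄ × 24.00 h × 3600 s/h = 0.00 MJ/m².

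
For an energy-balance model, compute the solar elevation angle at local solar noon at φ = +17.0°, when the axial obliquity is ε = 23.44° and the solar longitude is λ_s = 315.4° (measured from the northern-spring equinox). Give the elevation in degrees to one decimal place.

56.8°

Solar declination: sin δ = sin ε · sin λ_s = sin 23.44° × sin 315.4° = -0.27931, so δ = -16.219°.
At local noon the hour angle is zero, so the zenith angle equals |φ − δ| = |+17.0° − (-16.219°)| = 33.219°.
Elevation = 90° − 33.219° = 56.8°.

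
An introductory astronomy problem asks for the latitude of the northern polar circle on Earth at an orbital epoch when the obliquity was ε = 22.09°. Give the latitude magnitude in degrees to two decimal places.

The polar circle is the lowest latitude that experiences at least one full rotation of continuous daylight at the northern-summer solstice; it lies at |φ| = 90° − ε = 90° − 22.09° = 67.91°.

67.91°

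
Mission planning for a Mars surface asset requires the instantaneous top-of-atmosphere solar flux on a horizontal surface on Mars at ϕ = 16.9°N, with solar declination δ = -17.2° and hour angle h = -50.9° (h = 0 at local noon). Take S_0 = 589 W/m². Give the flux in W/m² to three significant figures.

289 W/m²

cos θ_z = sin ϕ sin δ + cos ϕ cos δ cos h = -0.085963 + 0.576452 = 0.490489.
Flux = S_0 · cos θ_z = 589 × 0.490489 = 288.9 W/m².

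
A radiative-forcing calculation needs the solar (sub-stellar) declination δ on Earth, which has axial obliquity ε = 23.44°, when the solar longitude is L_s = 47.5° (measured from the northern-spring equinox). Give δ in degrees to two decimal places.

δ = +17.05°

sin δ = sin ε · sin L_s = sin 23.44° × sin 47.5° = 0.293280.
δ = arcsin(0.293280) = +17.05°.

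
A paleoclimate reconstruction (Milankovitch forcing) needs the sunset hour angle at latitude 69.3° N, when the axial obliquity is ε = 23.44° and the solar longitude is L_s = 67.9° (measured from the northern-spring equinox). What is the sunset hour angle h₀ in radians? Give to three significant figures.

h₀ = 3.14 rad

Solar declination: sin δ = sin ε · sin L_s = sin 23.44° × sin 67.9° = 0.36856, so δ = +21.627°.
Sunrise equation: cos h₀ = −tan ϕ · tan δ = -1.0492 ≤ −1, so the Sun never sets (polar day) and h₀ = π.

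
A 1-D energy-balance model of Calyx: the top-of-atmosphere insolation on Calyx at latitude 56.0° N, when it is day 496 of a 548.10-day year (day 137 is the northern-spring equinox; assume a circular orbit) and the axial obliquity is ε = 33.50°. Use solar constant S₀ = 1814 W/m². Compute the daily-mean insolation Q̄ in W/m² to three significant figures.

Solar longitude: λ_s = 360° × (496 − 137)/548.10 = 235.796°.
sin δ = sin 33.50° × sin 235.796° = -0.45648, so δ = -27.160°.
cos H₀ = −tan(+56.0°) tan(-27.160°) = 0.7606, H₀ = 0.7065 rad.
Bracket: H₀ sin φ sin δ + cos φ cos δ sin H₀ = 0.7065×0.82904×-0.45648 + 0.55919×0.88974×0.64919 = -0.267368 + 0.322994 = 0.055626.
Q̄ = (S₀/π) × [bracket] = (1814/π) × 0.055626 = 32.12 W/m².

Q̄ ≈ 32.1 W/m²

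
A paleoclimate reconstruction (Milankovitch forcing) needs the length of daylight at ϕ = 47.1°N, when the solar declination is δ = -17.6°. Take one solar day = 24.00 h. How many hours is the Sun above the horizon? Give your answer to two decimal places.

cos h₀ = −tan ϕ · tan δ = −tan(+47.1°) × tan(-17.600°) = 0.3414, so h₀ = 1.2224 rad = 70.04°.
Daylight = 2h₀/(2π) × 24.00 h = (1.2224/π) × 24.00 = 9.34 h.

9.34 h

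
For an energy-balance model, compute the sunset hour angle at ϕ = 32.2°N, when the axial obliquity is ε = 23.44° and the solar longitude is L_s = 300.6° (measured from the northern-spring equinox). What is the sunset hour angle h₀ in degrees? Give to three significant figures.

h₀ = 76.7°

Solar declination: sin δ = sin ε · sin L_s = sin 23.44° × sin 300.6° = -0.34239, so δ = -20.023°.
cos h₀ = −tan ϕ · tan δ = −tan(+32.2°) × tan(-20.023°) = 0.2295, so h₀ = 1.3392 rad = 76.73°.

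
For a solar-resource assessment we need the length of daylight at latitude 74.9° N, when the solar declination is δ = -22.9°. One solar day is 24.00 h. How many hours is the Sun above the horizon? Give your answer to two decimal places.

0.00 h

cos h₀ = −tan ϕ · tan δ = 1.5655 ≥ 1, so the Sun never rises (polar night) and h₀ = 0.
Daylight = 2h₀/(2π) × 24.00 h = (0.0000/π) × 24.00 = 0.00 h.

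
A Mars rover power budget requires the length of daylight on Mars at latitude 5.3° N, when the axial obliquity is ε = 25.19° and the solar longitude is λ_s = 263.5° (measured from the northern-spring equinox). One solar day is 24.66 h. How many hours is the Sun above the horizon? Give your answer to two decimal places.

Solar declination: sin δ = sin ε · sin λ_s = sin 25.19° × sin 263.5° = -0.42289, so δ = -25.017°.
cos H₀ = −tan φ · tan δ = −tan(+5.3°) × tan(-25.017°) = 0.0433, so H₀ = 1.5275 rad = 87.52°.
Daylight = 2H₀/(2π) × 24.66 h = (1.5275/π) × 24.66 = 11.99 h.

11.99 h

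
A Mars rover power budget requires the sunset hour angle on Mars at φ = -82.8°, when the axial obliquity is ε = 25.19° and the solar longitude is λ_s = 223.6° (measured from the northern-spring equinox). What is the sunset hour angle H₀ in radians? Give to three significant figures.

Solar declination: sin δ = sin ε · sin λ_s = sin 25.19° × sin 223.6° = -0.29352, so δ = -17.069°.
Sunrise equation: cos H₀ = −tan φ · tan δ = -2.4305 ≤ −1, so the Sun never sets (polar day) and H₀ = π.

H₀ = 3.14 rad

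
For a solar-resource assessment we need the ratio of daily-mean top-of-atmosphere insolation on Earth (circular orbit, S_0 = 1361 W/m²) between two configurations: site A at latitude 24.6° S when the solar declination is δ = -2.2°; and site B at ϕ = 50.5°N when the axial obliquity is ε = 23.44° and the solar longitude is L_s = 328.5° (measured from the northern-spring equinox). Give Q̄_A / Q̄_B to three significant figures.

— Configuration A (ϕ=-24.6°):
cos h₀ = −tan(-24.6°) tan(-2.200°) = -0.0176, h₀ = 1.5884 rad.
Bracket: h₀ sin ϕ sin δ + cos ϕ cos δ sin h₀ = 1.5884×-0.41628×-0.03839 + 0.90924×0.99926×0.99985 = 0.025384 + 0.908431 = 0.933815.
Q̄ = (S_0/π) × [bracket] = (1361/π) × 0.933815 = 404.55 W/m².
— Configuration B (ϕ=+50.5°):
Solar declination: sin δ = sin ε · sin L_s = sin 23.44° × sin 328.5° = -0.20784, so δ = -11.996°.
cos h₀ = −tan(+50.5°) tan(-11.996°) = 0.2578, h₀ = 1.3101 rad.
Bracket: h₀ sin ϕ sin δ + cos ϕ cos δ sin h₀ = 1.3101×0.77162×-0.20784 + 0.63608×0.97816×0.96621 = -0.210105 + 0.601164 = 0.391059.
Q̄ = (S_0/π) × [bracket] = (1361/π) × 0.391059 = 169.41 W/m².
Ratio Q̄_A / Q̄_B = 404.55 / 169.41 = 2.388.

Q̄_A / Q̄_B ≈ 2.39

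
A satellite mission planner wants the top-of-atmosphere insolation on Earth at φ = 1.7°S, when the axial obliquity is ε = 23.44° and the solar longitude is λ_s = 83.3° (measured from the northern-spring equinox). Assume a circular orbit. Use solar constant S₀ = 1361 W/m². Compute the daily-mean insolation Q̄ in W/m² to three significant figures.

Q̄ ≈ 390 W/m²

Solar declination: sin δ = sin ε · sin λ_s = sin 23.44° × sin 83.3° = 0.39507, so δ = +23.270°.
cos H₀ = −tan(-1.7°) tan(+23.270°) = 0.0128, H₀ = 1.5580 rad.
Bracket: H₀ sin φ sin δ + cos φ cos δ sin H₀ = 1.5580×-0.02967×0.39507 + 0.99956×0.91865×0.99992 = -0.018262 + 0.918172 = 0.899910.
Q̄ = (S₀/π) × [bracket] = (1361/π) × 0.899910 = 389.9 W/m².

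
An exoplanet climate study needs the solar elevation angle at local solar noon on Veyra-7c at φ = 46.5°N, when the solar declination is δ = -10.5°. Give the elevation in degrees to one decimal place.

33.0°

At local noon the hour angle is zero, so the zenith angle equals |φ − δ| = |+46.5° − (-10.500°)| = 57.000°.
Elevation = 90° − 57.000° = 33.0°.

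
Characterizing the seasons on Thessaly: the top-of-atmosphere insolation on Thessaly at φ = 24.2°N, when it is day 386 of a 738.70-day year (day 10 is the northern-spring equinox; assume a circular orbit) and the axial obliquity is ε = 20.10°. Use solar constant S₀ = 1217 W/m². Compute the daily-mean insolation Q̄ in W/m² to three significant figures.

Q̄ ≈ 348 W/m²

Solar longitude: λ_s = 360° × (386 − 10)/738.70 = 183.241°.
sin δ = sin 20.10° × sin 183.241° = -0.01943, so δ = -1.113°.
cos H₀ = −tan(+24.2°) tan(-1.113°) = 0.0087, H₀ = 1.5621 rad.
Bracket: H₀ sin φ sin δ + cos φ cos δ sin H₀ = 1.5621×0.40992×-0.01943 + 0.91212×0.99981×0.99996 = -0.012442 + 0.911910 = 0.899468.
Q̄ = (S₀/π) × [bracket] = (1217/π) × 0.899468 = 348.4 W/m².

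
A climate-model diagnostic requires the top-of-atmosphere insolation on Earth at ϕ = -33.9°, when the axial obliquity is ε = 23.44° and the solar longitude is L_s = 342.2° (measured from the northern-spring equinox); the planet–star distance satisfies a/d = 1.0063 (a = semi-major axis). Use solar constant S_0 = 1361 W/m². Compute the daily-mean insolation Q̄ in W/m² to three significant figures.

Q̄ ≈ 409 W/m²

Solar declination: sin δ = sin ε · sin L_s = sin 23.44° × sin 342.2° = -0.12160, so δ = -6.985°.
cos h₀ = −tan(-33.9°) tan(-6.985°) = -0.0823, h₀ = 1.6532 rad.
Bracket: h₀ sin ϕ sin δ + cos ϕ cos δ sin h₀ = 1.6532×-0.55775×-0.12160 + 0.83001×0.99258×0.99661 = 0.112124 + 0.821058 = 0.933182.
Inverse-square distance factor (a/d)² = 1.0063² = 1.012640.
Q̄ = (S_0/π) × 1.012640 × [bracket] = (1361/π) × 1.012640 × 0.933182 = 409.4 W/m².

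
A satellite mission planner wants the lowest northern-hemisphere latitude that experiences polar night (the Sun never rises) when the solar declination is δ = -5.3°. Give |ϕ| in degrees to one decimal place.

Polar night requires cos h₀ = −tan ϕ tan δ ≥ 1, i.e. tan ϕ tan δ ≤ −1.
The boundary is |tan ϕ| · |tan δ| = 1, so |ϕ| = 90° − |δ| = 90° − 5.3° = 84.7° in the northern hemisphere.

|ϕ| = 84.7°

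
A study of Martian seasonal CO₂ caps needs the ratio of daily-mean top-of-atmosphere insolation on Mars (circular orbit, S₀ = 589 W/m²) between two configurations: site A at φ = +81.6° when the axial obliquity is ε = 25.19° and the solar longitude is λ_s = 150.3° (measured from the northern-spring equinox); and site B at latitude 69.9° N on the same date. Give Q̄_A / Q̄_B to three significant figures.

— Configuration A (φ=+81.6°):
Solar declination: sin δ = sin ε · sin λ_s = sin 25.19° × sin 150.3° = 0.21088, so δ = +12.174°.
cos H₀ = −tan(+81.6°) tan(+12.174°) = -1.4609 ≤ −1 ⇒ polar day, H₀ = π.
Bracket: H₀ sin φ sin δ + cos φ cos δ sin H₀ = 3.1416×0.98927×0.21088 + 0.14608×0.97751×0.00000 = 0.655392 + 0.000000 = 0.655392.
Q̄ = (S₀/π) × [bracket] = (589/π) × 0.655392 = 122.88 W/m².
— Configuration B (φ=+69.9°):
cos H₀ = −tan(+69.9°) tan(+12.174°) = -0.5895, H₀ = 2.2012 rad.
Bracket: H₀ sin φ sin δ + cos φ cos δ sin H₀ = 2.2012×0.93909×0.21088 + 0.34366×0.97751×0.80776 = 0.435915 + 0.271352 = 0.707267.
Q̄ = (S₀/π) × [bracket] = (589/π) × 0.707267 = 132.60 W/m².
Ratio Q̄_A / Q̄_B = 122.88 / 132.60 = 0.9267.

Q̄_A / Q̄_B ≈ 0.927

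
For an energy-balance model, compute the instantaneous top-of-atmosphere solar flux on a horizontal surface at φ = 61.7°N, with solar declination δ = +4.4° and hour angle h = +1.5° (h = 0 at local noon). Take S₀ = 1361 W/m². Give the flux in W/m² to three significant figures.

cos θ_z = sin φ sin δ + cos φ cos δ cos h = 0.067549 + 0.472529 = 0.540078.
Flux = S₀ · cos θ_z = 1361 × 0.540078 = 735.0 W/m².

735 W/m²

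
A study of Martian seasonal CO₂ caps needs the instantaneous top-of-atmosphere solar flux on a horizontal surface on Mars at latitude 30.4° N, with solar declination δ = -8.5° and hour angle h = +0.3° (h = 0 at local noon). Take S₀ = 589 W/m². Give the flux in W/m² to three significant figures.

458 W/m²

cos θ_z = sin φ sin δ + cos φ cos δ cos h = -0.074797 + 0.853028 = 0.778231.
Flux = S₀ · cos θ_z = 589 × 0.778231 = 458.4 W/m².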